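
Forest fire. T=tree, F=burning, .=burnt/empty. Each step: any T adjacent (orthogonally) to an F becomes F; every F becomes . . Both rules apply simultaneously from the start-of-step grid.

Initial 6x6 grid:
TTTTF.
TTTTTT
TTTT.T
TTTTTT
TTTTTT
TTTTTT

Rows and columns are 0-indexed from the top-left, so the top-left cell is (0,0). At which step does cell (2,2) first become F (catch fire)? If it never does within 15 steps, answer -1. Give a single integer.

Step 1: cell (2,2)='T' (+2 fires, +1 burnt)
Step 2: cell (2,2)='T' (+3 fires, +2 burnt)
Step 3: cell (2,2)='T' (+4 fires, +3 burnt)
Step 4: cell (2,2)='F' (+5 fires, +4 burnt)
  -> target ignites at step 4
Step 5: cell (2,2)='.' (+6 fires, +5 burnt)
Step 6: cell (2,2)='.' (+6 fires, +6 burnt)
Step 7: cell (2,2)='.' (+4 fires, +6 burnt)
Step 8: cell (2,2)='.' (+2 fires, +4 burnt)
Step 9: cell (2,2)='.' (+1 fires, +2 burnt)
Step 10: cell (2,2)='.' (+0 fires, +1 burnt)
  fire out at step 10

4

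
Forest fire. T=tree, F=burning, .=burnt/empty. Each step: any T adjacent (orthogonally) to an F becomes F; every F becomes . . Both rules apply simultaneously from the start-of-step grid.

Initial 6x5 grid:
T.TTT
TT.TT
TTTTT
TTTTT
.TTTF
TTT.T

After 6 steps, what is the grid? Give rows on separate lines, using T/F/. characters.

Step 1: 3 trees catch fire, 1 burn out
  T.TTT
  TT.TT
  TTTTT
  TTTTF
  .TTF.
  TTT.F
Step 2: 3 trees catch fire, 3 burn out
  T.TTT
  TT.TT
  TTTTF
  TTTF.
  .TF..
  TTT..
Step 3: 5 trees catch fire, 3 burn out
  T.TTT
  TT.TF
  TTTF.
  TTF..
  .F...
  TTF..
Step 4: 5 trees catch fire, 5 burn out
  T.TTF
  TT.F.
  TTF..
  TF...
  .....
  TF...
Step 5: 4 trees catch fire, 5 burn out
  T.TF.
  TT...
  TF...
  F....
  .....
  F....
Step 6: 3 trees catch fire, 4 burn out
  T.F..
  TF...
  F....
  .....
  .....
  .....

T.F..
TF...
F....
.....
.....
.....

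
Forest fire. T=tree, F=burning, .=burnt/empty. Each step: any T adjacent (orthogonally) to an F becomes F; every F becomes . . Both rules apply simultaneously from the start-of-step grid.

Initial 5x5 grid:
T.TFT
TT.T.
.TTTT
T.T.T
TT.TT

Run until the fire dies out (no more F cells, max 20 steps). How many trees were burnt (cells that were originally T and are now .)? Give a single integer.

Answer: 14

Derivation:
Step 1: +3 fires, +1 burnt (F count now 3)
Step 2: +1 fires, +3 burnt (F count now 1)
Step 3: +2 fires, +1 burnt (F count now 2)
Step 4: +3 fires, +2 burnt (F count now 3)
Step 5: +2 fires, +3 burnt (F count now 2)
Step 6: +2 fires, +2 burnt (F count now 2)
Step 7: +1 fires, +2 burnt (F count now 1)
Step 8: +0 fires, +1 burnt (F count now 0)
Fire out after step 8
Initially T: 17, now '.': 22
Total burnt (originally-T cells now '.'): 14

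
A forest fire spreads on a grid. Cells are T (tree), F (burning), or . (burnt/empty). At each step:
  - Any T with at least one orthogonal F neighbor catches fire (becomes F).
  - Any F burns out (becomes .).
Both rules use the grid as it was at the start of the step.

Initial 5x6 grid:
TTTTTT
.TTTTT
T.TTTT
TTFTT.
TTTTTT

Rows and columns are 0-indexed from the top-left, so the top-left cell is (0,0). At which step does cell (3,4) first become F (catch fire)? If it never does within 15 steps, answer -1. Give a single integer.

Step 1: cell (3,4)='T' (+4 fires, +1 burnt)
Step 2: cell (3,4)='F' (+6 fires, +4 burnt)
  -> target ignites at step 2
Step 3: cell (3,4)='.' (+7 fires, +6 burnt)
Step 4: cell (3,4)='.' (+5 fires, +7 burnt)
Step 5: cell (3,4)='.' (+3 fires, +5 burnt)
Step 6: cell (3,4)='.' (+1 fires, +3 burnt)
Step 7: cell (3,4)='.' (+0 fires, +1 burnt)
  fire out at step 7

2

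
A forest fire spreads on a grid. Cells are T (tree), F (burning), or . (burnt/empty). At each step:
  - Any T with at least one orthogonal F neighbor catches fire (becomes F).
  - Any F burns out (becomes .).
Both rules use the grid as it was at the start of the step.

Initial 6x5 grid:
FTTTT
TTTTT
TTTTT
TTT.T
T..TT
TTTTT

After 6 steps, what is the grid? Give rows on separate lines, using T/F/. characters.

Step 1: 2 trees catch fire, 1 burn out
  .FTTT
  FTTTT
  TTTTT
  TTT.T
  T..TT
  TTTTT
Step 2: 3 trees catch fire, 2 burn out
  ..FTT
  .FTTT
  FTTTT
  TTT.T
  T..TT
  TTTTT
Step 3: 4 trees catch fire, 3 burn out
  ...FT
  ..FTT
  .FTTT
  FTT.T
  T..TT
  TTTTT
Step 4: 5 trees catch fire, 4 burn out
  ....F
  ...FT
  ..FTT
  .FT.T
  F..TT
  TTTTT
Step 5: 4 trees catch fire, 5 burn out
  .....
  ....F
  ...FT
  ..F.T
  ...TT
  FTTTT
Step 6: 2 trees catch fire, 4 burn out
  .....
  .....
  ....F
  ....T
  ...TT
  .FTTT

.....
.....
....F
....T
...TT
.FTTT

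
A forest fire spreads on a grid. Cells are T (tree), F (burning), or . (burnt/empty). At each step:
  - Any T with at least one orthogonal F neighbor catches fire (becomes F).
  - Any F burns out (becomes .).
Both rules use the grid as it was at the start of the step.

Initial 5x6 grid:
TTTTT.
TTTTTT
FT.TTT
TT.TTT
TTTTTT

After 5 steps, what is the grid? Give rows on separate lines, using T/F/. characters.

Step 1: 3 trees catch fire, 1 burn out
  TTTTT.
  FTTTTT
  .F.TTT
  FT.TTT
  TTTTTT
Step 2: 4 trees catch fire, 3 burn out
  FTTTT.
  .FTTTT
  ...TTT
  .F.TTT
  FTTTTT
Step 3: 3 trees catch fire, 4 burn out
  .FTTT.
  ..FTTT
  ...TTT
  ...TTT
  .FTTTT
Step 4: 3 trees catch fire, 3 burn out
  ..FTT.
  ...FTT
  ...TTT
  ...TTT
  ..FTTT
Step 5: 4 trees catch fire, 3 burn out
  ...FT.
  ....FT
  ...FTT
  ...TTT
  ...FTT

...FT.
....FT
...FTT
...TTT
...FTT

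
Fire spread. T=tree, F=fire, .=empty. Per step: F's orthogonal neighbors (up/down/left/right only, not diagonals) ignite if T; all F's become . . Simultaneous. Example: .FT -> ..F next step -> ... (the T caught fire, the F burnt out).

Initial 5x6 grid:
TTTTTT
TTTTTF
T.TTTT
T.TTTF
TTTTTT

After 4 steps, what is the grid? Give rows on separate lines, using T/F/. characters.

Step 1: 5 trees catch fire, 2 burn out
  TTTTTF
  TTTTF.
  T.TTTF
  T.TTF.
  TTTTTF
Step 2: 5 trees catch fire, 5 burn out
  TTTTF.
  TTTF..
  T.TTF.
  T.TF..
  TTTTF.
Step 3: 5 trees catch fire, 5 burn out
  TTTF..
  TTF...
  T.TF..
  T.F...
  TTTF..
Step 4: 4 trees catch fire, 5 burn out
  TTF...
  TF....
  T.F...
  T.....
  TTF...

TTF...
TF....
T.F...
T.....
TTF...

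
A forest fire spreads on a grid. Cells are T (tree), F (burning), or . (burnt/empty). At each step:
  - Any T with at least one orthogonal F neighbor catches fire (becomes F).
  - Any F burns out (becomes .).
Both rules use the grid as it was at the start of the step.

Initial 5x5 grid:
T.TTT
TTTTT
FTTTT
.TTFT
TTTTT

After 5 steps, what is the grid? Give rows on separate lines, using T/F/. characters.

Step 1: 6 trees catch fire, 2 burn out
  T.TTT
  FTTTT
  .FTFT
  .TF.F
  TTTFT
Step 2: 8 trees catch fire, 6 burn out
  F.TTT
  .FTFT
  ..F.F
  .F...
  TTF.F
Step 3: 4 trees catch fire, 8 burn out
  ..TFT
  ..F.F
  .....
  .....
  TF...
Step 4: 3 trees catch fire, 4 burn out
  ..F.F
  .....
  .....
  .....
  F....
Step 5: 0 trees catch fire, 3 burn out
  .....
  .....
  .....
  .....
  .....

.....
.....
.....
.....
.....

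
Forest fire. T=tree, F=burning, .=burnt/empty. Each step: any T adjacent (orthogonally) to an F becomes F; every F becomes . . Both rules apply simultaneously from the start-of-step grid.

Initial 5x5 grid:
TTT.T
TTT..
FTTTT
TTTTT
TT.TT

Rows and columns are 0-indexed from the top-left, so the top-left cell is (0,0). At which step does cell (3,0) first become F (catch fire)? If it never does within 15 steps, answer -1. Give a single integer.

Step 1: cell (3,0)='F' (+3 fires, +1 burnt)
  -> target ignites at step 1
Step 2: cell (3,0)='.' (+5 fires, +3 burnt)
Step 3: cell (3,0)='.' (+5 fires, +5 burnt)
Step 4: cell (3,0)='.' (+3 fires, +5 burnt)
Step 5: cell (3,0)='.' (+2 fires, +3 burnt)
Step 6: cell (3,0)='.' (+1 fires, +2 burnt)
Step 7: cell (3,0)='.' (+0 fires, +1 burnt)
  fire out at step 7

1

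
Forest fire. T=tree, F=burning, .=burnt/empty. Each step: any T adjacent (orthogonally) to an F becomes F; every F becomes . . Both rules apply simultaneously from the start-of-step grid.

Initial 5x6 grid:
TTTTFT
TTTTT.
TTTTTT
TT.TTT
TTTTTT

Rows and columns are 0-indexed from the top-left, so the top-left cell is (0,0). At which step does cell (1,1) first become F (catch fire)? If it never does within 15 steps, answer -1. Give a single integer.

Step 1: cell (1,1)='T' (+3 fires, +1 burnt)
Step 2: cell (1,1)='T' (+3 fires, +3 burnt)
Step 3: cell (1,1)='T' (+5 fires, +3 burnt)
Step 4: cell (1,1)='F' (+6 fires, +5 burnt)
  -> target ignites at step 4
Step 5: cell (1,1)='.' (+4 fires, +6 burnt)
Step 6: cell (1,1)='.' (+3 fires, +4 burnt)
Step 7: cell (1,1)='.' (+2 fires, +3 burnt)
Step 8: cell (1,1)='.' (+1 fires, +2 burnt)
Step 9: cell (1,1)='.' (+0 fires, +1 burnt)
  fire out at step 9

4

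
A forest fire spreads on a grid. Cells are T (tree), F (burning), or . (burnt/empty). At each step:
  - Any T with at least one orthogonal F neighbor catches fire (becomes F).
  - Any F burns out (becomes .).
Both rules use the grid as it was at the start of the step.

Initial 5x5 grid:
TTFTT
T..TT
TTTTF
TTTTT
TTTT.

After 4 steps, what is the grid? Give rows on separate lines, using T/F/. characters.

Step 1: 5 trees catch fire, 2 burn out
  TF.FT
  T..TF
  TTTF.
  TTTTF
  TTTT.
Step 2: 5 trees catch fire, 5 burn out
  F...F
  T..F.
  TTF..
  TTTF.
  TTTT.
Step 3: 4 trees catch fire, 5 burn out
  .....
  F....
  TF...
  TTF..
  TTTF.
Step 4: 3 trees catch fire, 4 burn out
  .....
  .....
  F....
  TF...
  TTF..

.....
.....
F....
TF...
TTF..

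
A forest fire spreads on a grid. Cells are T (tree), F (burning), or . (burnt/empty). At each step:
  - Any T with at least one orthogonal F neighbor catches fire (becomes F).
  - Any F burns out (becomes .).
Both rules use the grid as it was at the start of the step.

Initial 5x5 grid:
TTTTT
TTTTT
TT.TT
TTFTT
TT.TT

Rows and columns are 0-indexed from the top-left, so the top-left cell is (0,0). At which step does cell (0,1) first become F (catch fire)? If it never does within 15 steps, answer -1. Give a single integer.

Step 1: cell (0,1)='T' (+2 fires, +1 burnt)
Step 2: cell (0,1)='T' (+6 fires, +2 burnt)
Step 3: cell (0,1)='T' (+6 fires, +6 burnt)
Step 4: cell (0,1)='F' (+5 fires, +6 burnt)
  -> target ignites at step 4
Step 5: cell (0,1)='.' (+3 fires, +5 burnt)
Step 6: cell (0,1)='.' (+0 fires, +3 burnt)
  fire out at step 6

4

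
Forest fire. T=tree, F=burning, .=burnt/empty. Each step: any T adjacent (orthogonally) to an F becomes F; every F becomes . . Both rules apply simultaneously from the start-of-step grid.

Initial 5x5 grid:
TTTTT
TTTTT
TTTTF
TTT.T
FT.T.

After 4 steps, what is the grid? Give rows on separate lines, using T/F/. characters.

Step 1: 5 trees catch fire, 2 burn out
  TTTTT
  TTTTF
  TTTF.
  FTT.F
  .F.T.
Step 2: 5 trees catch fire, 5 burn out
  TTTTF
  TTTF.
  FTF..
  .FT..
  ...T.
Step 3: 5 trees catch fire, 5 burn out
  TTTF.
  FTF..
  .F...
  ..F..
  ...T.
Step 4: 3 trees catch fire, 5 burn out
  FTF..
  .F...
  .....
  .....
  ...T.

FTF..
.F...
.....
.....
...T.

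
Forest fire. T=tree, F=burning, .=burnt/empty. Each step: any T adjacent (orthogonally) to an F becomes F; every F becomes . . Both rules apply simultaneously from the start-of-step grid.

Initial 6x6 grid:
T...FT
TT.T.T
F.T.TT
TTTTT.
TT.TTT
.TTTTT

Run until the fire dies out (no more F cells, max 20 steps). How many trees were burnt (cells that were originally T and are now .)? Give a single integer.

Answer: 23

Derivation:
Step 1: +3 fires, +2 burnt (F count now 3)
Step 2: +5 fires, +3 burnt (F count now 5)
Step 3: +3 fires, +5 burnt (F count now 3)
Step 4: +4 fires, +3 burnt (F count now 4)
Step 5: +3 fires, +4 burnt (F count now 3)
Step 6: +2 fires, +3 burnt (F count now 2)
Step 7: +2 fires, +2 burnt (F count now 2)
Step 8: +1 fires, +2 burnt (F count now 1)
Step 9: +0 fires, +1 burnt (F count now 0)
Fire out after step 9
Initially T: 24, now '.': 35
Total burnt (originally-T cells now '.'): 23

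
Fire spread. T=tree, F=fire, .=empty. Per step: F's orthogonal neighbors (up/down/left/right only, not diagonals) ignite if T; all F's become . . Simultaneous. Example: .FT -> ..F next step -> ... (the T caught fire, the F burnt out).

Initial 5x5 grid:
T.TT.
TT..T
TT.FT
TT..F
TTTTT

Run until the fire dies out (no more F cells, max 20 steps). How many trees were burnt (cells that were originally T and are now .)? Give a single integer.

Answer: 14

Derivation:
Step 1: +2 fires, +2 burnt (F count now 2)
Step 2: +2 fires, +2 burnt (F count now 2)
Step 3: +1 fires, +2 burnt (F count now 1)
Step 4: +1 fires, +1 burnt (F count now 1)
Step 5: +2 fires, +1 burnt (F count now 2)
Step 6: +2 fires, +2 burnt (F count now 2)
Step 7: +2 fires, +2 burnt (F count now 2)
Step 8: +1 fires, +2 burnt (F count now 1)
Step 9: +1 fires, +1 burnt (F count now 1)
Step 10: +0 fires, +1 burnt (F count now 0)
Fire out after step 10
Initially T: 16, now '.': 23
Total burnt (originally-T cells now '.'): 14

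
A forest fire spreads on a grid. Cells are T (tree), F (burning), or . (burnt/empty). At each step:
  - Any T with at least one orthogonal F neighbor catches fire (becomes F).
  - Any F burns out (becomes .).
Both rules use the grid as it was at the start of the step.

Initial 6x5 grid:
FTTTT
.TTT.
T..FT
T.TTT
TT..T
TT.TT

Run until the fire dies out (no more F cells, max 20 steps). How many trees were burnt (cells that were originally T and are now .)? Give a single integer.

Answer: 14

Derivation:
Step 1: +4 fires, +2 burnt (F count now 4)
Step 2: +6 fires, +4 burnt (F count now 6)
Step 3: +2 fires, +6 burnt (F count now 2)
Step 4: +1 fires, +2 burnt (F count now 1)
Step 5: +1 fires, +1 burnt (F count now 1)
Step 6: +0 fires, +1 burnt (F count now 0)
Fire out after step 6
Initially T: 20, now '.': 24
Total burnt (originally-T cells now '.'): 14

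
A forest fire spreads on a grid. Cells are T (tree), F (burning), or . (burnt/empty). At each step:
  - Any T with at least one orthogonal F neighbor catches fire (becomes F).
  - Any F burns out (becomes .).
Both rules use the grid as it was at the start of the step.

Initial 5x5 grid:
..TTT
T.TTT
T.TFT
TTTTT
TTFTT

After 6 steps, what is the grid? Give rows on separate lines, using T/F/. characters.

Step 1: 7 trees catch fire, 2 burn out
  ..TTT
  T.TFT
  T.F.F
  TTFFT
  TF.FT
Step 2: 7 trees catch fire, 7 burn out
  ..TFT
  T.F.F
  T....
  TF..F
  F...F
Step 3: 3 trees catch fire, 7 burn out
  ..F.F
  T....
  T....
  F....
  .....
Step 4: 1 trees catch fire, 3 burn out
  .....
  T....
  F....
  .....
  .....
Step 5: 1 trees catch fire, 1 burn out
  .....
  F....
  .....
  .....
  .....
Step 6: 0 trees catch fire, 1 burn out
  .....
  .....
  .....
  .....
  .....

.....
.....
.....
.....
.....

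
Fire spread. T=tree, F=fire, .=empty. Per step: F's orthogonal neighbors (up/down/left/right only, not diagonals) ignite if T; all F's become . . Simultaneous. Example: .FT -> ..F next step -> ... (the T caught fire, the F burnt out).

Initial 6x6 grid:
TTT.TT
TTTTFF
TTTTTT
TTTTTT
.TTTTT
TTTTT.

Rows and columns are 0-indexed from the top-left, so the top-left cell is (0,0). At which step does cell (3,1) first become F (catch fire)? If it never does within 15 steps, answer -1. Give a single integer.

Step 1: cell (3,1)='T' (+5 fires, +2 burnt)
Step 2: cell (3,1)='T' (+4 fires, +5 burnt)
Step 3: cell (3,1)='T' (+6 fires, +4 burnt)
Step 4: cell (3,1)='T' (+6 fires, +6 burnt)
Step 5: cell (3,1)='F' (+5 fires, +6 burnt)
  -> target ignites at step 5
Step 6: cell (3,1)='.' (+3 fires, +5 burnt)
Step 7: cell (3,1)='.' (+1 fires, +3 burnt)
Step 8: cell (3,1)='.' (+1 fires, +1 burnt)
Step 9: cell (3,1)='.' (+0 fires, +1 burnt)
  fire out at step 9

5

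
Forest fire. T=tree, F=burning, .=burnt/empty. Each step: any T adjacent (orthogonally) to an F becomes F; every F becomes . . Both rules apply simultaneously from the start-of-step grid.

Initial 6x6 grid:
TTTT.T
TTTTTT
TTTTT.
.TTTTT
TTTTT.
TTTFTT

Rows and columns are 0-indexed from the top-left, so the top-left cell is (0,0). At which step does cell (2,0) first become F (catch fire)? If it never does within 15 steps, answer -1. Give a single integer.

Step 1: cell (2,0)='T' (+3 fires, +1 burnt)
Step 2: cell (2,0)='T' (+5 fires, +3 burnt)
Step 3: cell (2,0)='T' (+5 fires, +5 burnt)
Step 4: cell (2,0)='T' (+6 fires, +5 burnt)
Step 5: cell (2,0)='T' (+4 fires, +6 burnt)
Step 6: cell (2,0)='F' (+4 fires, +4 burnt)
  -> target ignites at step 6
Step 7: cell (2,0)='.' (+3 fires, +4 burnt)
Step 8: cell (2,0)='.' (+1 fires, +3 burnt)
Step 9: cell (2,0)='.' (+0 fires, +1 burnt)
  fire out at step 9

6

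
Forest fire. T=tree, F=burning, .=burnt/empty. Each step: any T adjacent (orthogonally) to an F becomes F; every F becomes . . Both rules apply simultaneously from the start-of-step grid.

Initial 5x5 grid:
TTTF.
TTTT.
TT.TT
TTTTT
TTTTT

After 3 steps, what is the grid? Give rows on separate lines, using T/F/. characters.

Step 1: 2 trees catch fire, 1 burn out
  TTF..
  TTTF.
  TT.TT
  TTTTT
  TTTTT
Step 2: 3 trees catch fire, 2 burn out
  TF...
  TTF..
  TT.FT
  TTTTT
  TTTTT
Step 3: 4 trees catch fire, 3 burn out
  F....
  TF...
  TT..F
  TTTFT
  TTTTT

F....
TF...
TT..F
TTTFT
TTTTT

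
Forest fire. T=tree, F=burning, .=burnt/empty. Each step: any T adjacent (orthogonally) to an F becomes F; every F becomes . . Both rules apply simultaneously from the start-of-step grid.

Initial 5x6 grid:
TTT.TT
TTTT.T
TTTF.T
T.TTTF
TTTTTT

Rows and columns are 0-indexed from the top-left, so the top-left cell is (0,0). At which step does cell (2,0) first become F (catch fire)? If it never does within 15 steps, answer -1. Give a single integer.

Step 1: cell (2,0)='T' (+6 fires, +2 burnt)
Step 2: cell (2,0)='T' (+6 fires, +6 burnt)
Step 3: cell (2,0)='F' (+5 fires, +6 burnt)
  -> target ignites at step 3
Step 4: cell (2,0)='.' (+5 fires, +5 burnt)
Step 5: cell (2,0)='.' (+2 fires, +5 burnt)
Step 6: cell (2,0)='.' (+0 fires, +2 burnt)
  fire out at step 6

3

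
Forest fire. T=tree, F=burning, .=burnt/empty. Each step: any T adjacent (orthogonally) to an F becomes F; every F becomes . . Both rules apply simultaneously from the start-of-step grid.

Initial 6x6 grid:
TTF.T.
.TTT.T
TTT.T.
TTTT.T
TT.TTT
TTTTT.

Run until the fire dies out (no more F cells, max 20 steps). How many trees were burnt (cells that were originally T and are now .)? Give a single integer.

Step 1: +2 fires, +1 burnt (F count now 2)
Step 2: +4 fires, +2 burnt (F count now 4)
Step 3: +2 fires, +4 burnt (F count now 2)
Step 4: +3 fires, +2 burnt (F count now 3)
Step 5: +3 fires, +3 burnt (F count now 3)
Step 6: +4 fires, +3 burnt (F count now 4)
Step 7: +4 fires, +4 burnt (F count now 4)
Step 8: +1 fires, +4 burnt (F count now 1)
Step 9: +0 fires, +1 burnt (F count now 0)
Fire out after step 9
Initially T: 26, now '.': 33
Total burnt (originally-T cells now '.'): 23

Answer: 23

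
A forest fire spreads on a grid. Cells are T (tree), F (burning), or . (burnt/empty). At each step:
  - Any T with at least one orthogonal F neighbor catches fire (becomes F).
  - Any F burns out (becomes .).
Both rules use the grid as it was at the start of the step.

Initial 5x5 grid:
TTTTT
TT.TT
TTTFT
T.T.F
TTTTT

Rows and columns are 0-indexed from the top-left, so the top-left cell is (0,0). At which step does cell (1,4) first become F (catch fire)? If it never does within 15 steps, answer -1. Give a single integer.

Step 1: cell (1,4)='T' (+4 fires, +2 burnt)
Step 2: cell (1,4)='F' (+5 fires, +4 burnt)
  -> target ignites at step 2
Step 3: cell (1,4)='.' (+5 fires, +5 burnt)
Step 4: cell (1,4)='.' (+4 fires, +5 burnt)
Step 5: cell (1,4)='.' (+2 fires, +4 burnt)
Step 6: cell (1,4)='.' (+0 fires, +2 burnt)
  fire out at step 6

2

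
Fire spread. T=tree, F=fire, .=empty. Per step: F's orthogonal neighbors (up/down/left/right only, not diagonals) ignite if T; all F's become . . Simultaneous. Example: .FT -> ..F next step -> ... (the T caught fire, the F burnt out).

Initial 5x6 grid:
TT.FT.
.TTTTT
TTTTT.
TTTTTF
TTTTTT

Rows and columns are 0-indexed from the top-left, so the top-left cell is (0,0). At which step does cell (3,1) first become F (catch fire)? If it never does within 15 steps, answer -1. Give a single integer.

Step 1: cell (3,1)='T' (+4 fires, +2 burnt)
Step 2: cell (3,1)='T' (+6 fires, +4 burnt)
Step 3: cell (3,1)='T' (+5 fires, +6 burnt)
Step 4: cell (3,1)='F' (+4 fires, +5 burnt)
  -> target ignites at step 4
Step 5: cell (3,1)='.' (+4 fires, +4 burnt)
Step 6: cell (3,1)='.' (+1 fires, +4 burnt)
Step 7: cell (3,1)='.' (+0 fires, +1 burnt)
  fire out at step 7

4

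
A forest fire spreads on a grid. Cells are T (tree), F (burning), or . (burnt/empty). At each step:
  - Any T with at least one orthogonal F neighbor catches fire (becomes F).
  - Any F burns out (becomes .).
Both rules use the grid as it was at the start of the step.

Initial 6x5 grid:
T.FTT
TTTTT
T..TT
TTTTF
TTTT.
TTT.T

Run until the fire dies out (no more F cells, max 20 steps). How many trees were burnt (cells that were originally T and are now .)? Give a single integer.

Step 1: +4 fires, +2 burnt (F count now 4)
Step 2: +7 fires, +4 burnt (F count now 7)
Step 3: +3 fires, +7 burnt (F count now 3)
Step 4: +5 fires, +3 burnt (F count now 5)
Step 5: +2 fires, +5 burnt (F count now 2)
Step 6: +1 fires, +2 burnt (F count now 1)
Step 7: +0 fires, +1 burnt (F count now 0)
Fire out after step 7
Initially T: 23, now '.': 29
Total burnt (originally-T cells now '.'): 22

Answer: 22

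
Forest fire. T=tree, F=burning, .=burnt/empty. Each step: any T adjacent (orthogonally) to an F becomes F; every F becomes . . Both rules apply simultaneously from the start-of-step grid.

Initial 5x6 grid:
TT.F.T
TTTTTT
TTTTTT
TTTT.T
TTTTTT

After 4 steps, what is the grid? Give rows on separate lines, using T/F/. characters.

Step 1: 1 trees catch fire, 1 burn out
  TT...T
  TTTFTT
  TTTTTT
  TTTT.T
  TTTTTT
Step 2: 3 trees catch fire, 1 burn out
  TT...T
  TTF.FT
  TTTFTT
  TTTT.T
  TTTTTT
Step 3: 5 trees catch fire, 3 burn out
  TT...T
  TF...F
  TTF.FT
  TTTF.T
  TTTTTT
Step 4: 7 trees catch fire, 5 burn out
  TF...F
  F.....
  TF...F
  TTF..T
  TTTFTT

TF...F
F.....
TF...F
TTF..T
TTTFTT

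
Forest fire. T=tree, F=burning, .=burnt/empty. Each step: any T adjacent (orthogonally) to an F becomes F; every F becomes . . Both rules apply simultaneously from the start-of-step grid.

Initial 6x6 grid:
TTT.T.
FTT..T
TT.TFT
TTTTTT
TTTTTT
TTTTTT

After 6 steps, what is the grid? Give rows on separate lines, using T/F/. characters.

Step 1: 6 trees catch fire, 2 burn out
  FTT.T.
  .FT..T
  FT.F.F
  TTTTFT
  TTTTTT
  TTTTTT
Step 2: 8 trees catch fire, 6 burn out
  .FT.T.
  ..F..F
  .F....
  FTTF.F
  TTTTFT
  TTTTTT
Step 3: 7 trees catch fire, 8 burn out
  ..F.T.
  ......
  ......
  .FF...
  FTTF.F
  TTTTFT
Step 4: 5 trees catch fire, 7 burn out
  ....T.
  ......
  ......
  ......
  .FF...
  FTTF.F
Step 5: 2 trees catch fire, 5 burn out
  ....T.
  ......
  ......
  ......
  ......
  .FF...
Step 6: 0 trees catch fire, 2 burn out
  ....T.
  ......
  ......
  ......
  ......
  ......

....T.
......
......
......
......
......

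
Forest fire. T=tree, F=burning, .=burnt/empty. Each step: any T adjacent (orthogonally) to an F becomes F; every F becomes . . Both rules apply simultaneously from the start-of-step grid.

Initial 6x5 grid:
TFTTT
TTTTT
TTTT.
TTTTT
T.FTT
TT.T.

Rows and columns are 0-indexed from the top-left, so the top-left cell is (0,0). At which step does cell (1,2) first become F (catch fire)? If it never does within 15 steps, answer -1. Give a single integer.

Step 1: cell (1,2)='T' (+5 fires, +2 burnt)
Step 2: cell (1,2)='F' (+9 fires, +5 burnt)
  -> target ignites at step 2
Step 3: cell (1,2)='.' (+6 fires, +9 burnt)
Step 4: cell (1,2)='.' (+2 fires, +6 burnt)
Step 5: cell (1,2)='.' (+1 fires, +2 burnt)
Step 6: cell (1,2)='.' (+1 fires, +1 burnt)
Step 7: cell (1,2)='.' (+0 fires, +1 burnt)
  fire out at step 7

2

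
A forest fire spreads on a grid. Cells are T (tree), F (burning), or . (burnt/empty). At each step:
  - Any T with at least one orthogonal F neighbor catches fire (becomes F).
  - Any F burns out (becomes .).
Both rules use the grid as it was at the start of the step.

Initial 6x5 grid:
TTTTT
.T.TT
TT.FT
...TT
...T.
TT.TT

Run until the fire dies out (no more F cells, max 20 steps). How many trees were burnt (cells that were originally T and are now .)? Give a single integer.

Step 1: +3 fires, +1 burnt (F count now 3)
Step 2: +4 fires, +3 burnt (F count now 4)
Step 3: +3 fires, +4 burnt (F count now 3)
Step 4: +2 fires, +3 burnt (F count now 2)
Step 5: +2 fires, +2 burnt (F count now 2)
Step 6: +1 fires, +2 burnt (F count now 1)
Step 7: +1 fires, +1 burnt (F count now 1)
Step 8: +0 fires, +1 burnt (F count now 0)
Fire out after step 8
Initially T: 18, now '.': 28
Total burnt (originally-T cells now '.'): 16

Answer: 16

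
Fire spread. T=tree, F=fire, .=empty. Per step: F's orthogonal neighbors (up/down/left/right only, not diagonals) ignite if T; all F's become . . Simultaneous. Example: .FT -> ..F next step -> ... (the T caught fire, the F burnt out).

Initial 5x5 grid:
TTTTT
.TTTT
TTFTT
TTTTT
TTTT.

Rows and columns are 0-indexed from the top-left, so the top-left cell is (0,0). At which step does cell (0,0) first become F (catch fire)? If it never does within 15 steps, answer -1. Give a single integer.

Step 1: cell (0,0)='T' (+4 fires, +1 burnt)
Step 2: cell (0,0)='T' (+8 fires, +4 burnt)
Step 3: cell (0,0)='T' (+7 fires, +8 burnt)
Step 4: cell (0,0)='F' (+3 fires, +7 burnt)
  -> target ignites at step 4
Step 5: cell (0,0)='.' (+0 fires, +3 burnt)
  fire out at step 5

4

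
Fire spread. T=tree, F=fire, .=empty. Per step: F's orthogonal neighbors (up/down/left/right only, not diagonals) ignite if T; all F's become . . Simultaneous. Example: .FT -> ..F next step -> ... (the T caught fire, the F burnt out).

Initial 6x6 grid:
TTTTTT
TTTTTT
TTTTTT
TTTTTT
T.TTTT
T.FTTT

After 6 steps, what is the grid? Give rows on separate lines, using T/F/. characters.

Step 1: 2 trees catch fire, 1 burn out
  TTTTTT
  TTTTTT
  TTTTTT
  TTTTTT
  T.FTTT
  T..FTT
Step 2: 3 trees catch fire, 2 burn out
  TTTTTT
  TTTTTT
  TTTTTT
  TTFTTT
  T..FTT
  T...FT
Step 3: 5 trees catch fire, 3 burn out
  TTTTTT
  TTTTTT
  TTFTTT
  TF.FTT
  T...FT
  T....F
Step 4: 6 trees catch fire, 5 burn out
  TTTTTT
  TTFTTT
  TF.FTT
  F...FT
  T....F
  T.....
Step 5: 7 trees catch fire, 6 burn out
  TTFTTT
  TF.FTT
  F...FT
  .....F
  F.....
  T.....
Step 6: 6 trees catch fire, 7 burn out
  TF.FTT
  F...FT
  .....F
  ......
  ......
  F.....

TF.FTT
F...FT
.....F
......
......
F.....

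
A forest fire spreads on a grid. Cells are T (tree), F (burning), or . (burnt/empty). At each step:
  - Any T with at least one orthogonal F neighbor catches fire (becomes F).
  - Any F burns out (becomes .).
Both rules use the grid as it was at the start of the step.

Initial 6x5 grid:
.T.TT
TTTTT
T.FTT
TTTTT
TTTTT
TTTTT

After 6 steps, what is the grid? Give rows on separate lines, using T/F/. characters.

Step 1: 3 trees catch fire, 1 burn out
  .T.TT
  TTFTT
  T..FT
  TTFTT
  TTTTT
  TTTTT
Step 2: 6 trees catch fire, 3 burn out
  .T.TT
  TF.FT
  T...F
  TF.FT
  TTFTT
  TTTTT
Step 3: 9 trees catch fire, 6 burn out
  .F.FT
  F...F
  T....
  F...F
  TF.FT
  TTFTT
Step 4: 6 trees catch fire, 9 burn out
  ....F
  .....
  F....
  .....
  F...F
  TF.FT
Step 5: 2 trees catch fire, 6 burn out
  .....
  .....
  .....
  .....
  .....
  F...F
Step 6: 0 trees catch fire, 2 burn out
  .....
  .....
  .....
  .....
  .....
  .....

.....
.....
.....
.....
.....
.....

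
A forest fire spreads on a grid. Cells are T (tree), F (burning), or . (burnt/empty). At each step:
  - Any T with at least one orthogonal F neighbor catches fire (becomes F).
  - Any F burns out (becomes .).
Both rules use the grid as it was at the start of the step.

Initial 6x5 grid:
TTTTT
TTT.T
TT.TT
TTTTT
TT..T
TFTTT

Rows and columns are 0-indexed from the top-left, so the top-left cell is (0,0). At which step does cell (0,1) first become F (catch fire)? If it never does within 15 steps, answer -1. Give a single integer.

Step 1: cell (0,1)='T' (+3 fires, +1 burnt)
Step 2: cell (0,1)='T' (+3 fires, +3 burnt)
Step 3: cell (0,1)='T' (+4 fires, +3 burnt)
Step 4: cell (0,1)='T' (+4 fires, +4 burnt)
Step 5: cell (0,1)='F' (+5 fires, +4 burnt)
  -> target ignites at step 5
Step 6: cell (0,1)='.' (+3 fires, +5 burnt)
Step 7: cell (0,1)='.' (+2 fires, +3 burnt)
Step 8: cell (0,1)='.' (+1 fires, +2 burnt)
Step 9: cell (0,1)='.' (+0 fires, +1 burnt)
  fire out at step 9

5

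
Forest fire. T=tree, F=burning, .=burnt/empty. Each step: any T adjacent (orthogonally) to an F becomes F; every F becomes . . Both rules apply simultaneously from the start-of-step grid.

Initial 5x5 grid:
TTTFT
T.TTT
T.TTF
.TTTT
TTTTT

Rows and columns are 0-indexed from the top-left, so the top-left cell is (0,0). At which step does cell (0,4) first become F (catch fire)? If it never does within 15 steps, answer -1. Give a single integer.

Step 1: cell (0,4)='F' (+6 fires, +2 burnt)
  -> target ignites at step 1
Step 2: cell (0,4)='.' (+5 fires, +6 burnt)
Step 3: cell (0,4)='.' (+3 fires, +5 burnt)
Step 4: cell (0,4)='.' (+3 fires, +3 burnt)
Step 5: cell (0,4)='.' (+2 fires, +3 burnt)
Step 6: cell (0,4)='.' (+1 fires, +2 burnt)
Step 7: cell (0,4)='.' (+0 fires, +1 burnt)
  fire out at step 7

1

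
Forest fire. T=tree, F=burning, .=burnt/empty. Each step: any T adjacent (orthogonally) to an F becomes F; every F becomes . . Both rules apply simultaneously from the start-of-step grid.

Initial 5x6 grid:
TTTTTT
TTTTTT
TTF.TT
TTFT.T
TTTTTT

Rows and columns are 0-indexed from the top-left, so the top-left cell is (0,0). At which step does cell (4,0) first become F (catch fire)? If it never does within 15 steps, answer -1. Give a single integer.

Step 1: cell (4,0)='T' (+5 fires, +2 burnt)
Step 2: cell (4,0)='T' (+7 fires, +5 burnt)
Step 3: cell (4,0)='F' (+6 fires, +7 burnt)
  -> target ignites at step 3
Step 4: cell (4,0)='.' (+5 fires, +6 burnt)
Step 5: cell (4,0)='.' (+3 fires, +5 burnt)
Step 6: cell (4,0)='.' (+0 fires, +3 burnt)
  fire out at step 6

3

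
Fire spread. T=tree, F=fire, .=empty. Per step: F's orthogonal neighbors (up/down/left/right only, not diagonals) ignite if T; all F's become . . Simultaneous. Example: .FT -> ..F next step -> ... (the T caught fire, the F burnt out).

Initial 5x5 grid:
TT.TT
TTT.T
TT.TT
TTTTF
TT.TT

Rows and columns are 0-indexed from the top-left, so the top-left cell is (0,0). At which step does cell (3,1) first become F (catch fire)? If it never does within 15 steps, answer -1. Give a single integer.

Step 1: cell (3,1)='T' (+3 fires, +1 burnt)
Step 2: cell (3,1)='T' (+4 fires, +3 burnt)
Step 3: cell (3,1)='F' (+2 fires, +4 burnt)
  -> target ignites at step 3
Step 4: cell (3,1)='.' (+4 fires, +2 burnt)
Step 5: cell (3,1)='.' (+3 fires, +4 burnt)
Step 6: cell (3,1)='.' (+3 fires, +3 burnt)
Step 7: cell (3,1)='.' (+1 fires, +3 burnt)
Step 8: cell (3,1)='.' (+0 fires, +1 burnt)
  fire out at step 8

3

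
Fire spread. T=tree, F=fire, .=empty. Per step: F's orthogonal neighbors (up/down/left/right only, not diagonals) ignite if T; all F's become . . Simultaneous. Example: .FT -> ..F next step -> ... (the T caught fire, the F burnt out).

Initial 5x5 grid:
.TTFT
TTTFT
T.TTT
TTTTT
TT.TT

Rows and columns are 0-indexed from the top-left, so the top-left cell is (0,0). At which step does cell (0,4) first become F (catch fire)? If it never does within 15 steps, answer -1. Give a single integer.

Step 1: cell (0,4)='F' (+5 fires, +2 burnt)
  -> target ignites at step 1
Step 2: cell (0,4)='.' (+5 fires, +5 burnt)
Step 3: cell (0,4)='.' (+4 fires, +5 burnt)
Step 4: cell (0,4)='.' (+3 fires, +4 burnt)
Step 5: cell (0,4)='.' (+2 fires, +3 burnt)
Step 6: cell (0,4)='.' (+1 fires, +2 burnt)
Step 7: cell (0,4)='.' (+0 fires, +1 burnt)
  fire out at step 7

1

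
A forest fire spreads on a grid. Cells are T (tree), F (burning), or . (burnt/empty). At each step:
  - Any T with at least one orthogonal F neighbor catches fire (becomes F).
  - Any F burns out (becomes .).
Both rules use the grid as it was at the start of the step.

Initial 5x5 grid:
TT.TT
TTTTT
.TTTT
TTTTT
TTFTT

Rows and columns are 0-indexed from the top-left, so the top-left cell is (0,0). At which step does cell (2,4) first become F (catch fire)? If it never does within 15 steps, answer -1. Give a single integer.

Step 1: cell (2,4)='T' (+3 fires, +1 burnt)
Step 2: cell (2,4)='T' (+5 fires, +3 burnt)
Step 3: cell (2,4)='T' (+5 fires, +5 burnt)
Step 4: cell (2,4)='F' (+3 fires, +5 burnt)
  -> target ignites at step 4
Step 5: cell (2,4)='.' (+4 fires, +3 burnt)
Step 6: cell (2,4)='.' (+2 fires, +4 burnt)
Step 7: cell (2,4)='.' (+0 fires, +2 burnt)
  fire out at step 7

4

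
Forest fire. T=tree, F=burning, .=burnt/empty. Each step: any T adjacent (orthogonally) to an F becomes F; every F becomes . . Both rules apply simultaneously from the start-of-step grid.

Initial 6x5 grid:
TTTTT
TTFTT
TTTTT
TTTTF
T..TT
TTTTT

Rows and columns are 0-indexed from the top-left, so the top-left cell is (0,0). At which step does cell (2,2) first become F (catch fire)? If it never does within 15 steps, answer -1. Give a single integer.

Step 1: cell (2,2)='F' (+7 fires, +2 burnt)
  -> target ignites at step 1
Step 2: cell (2,2)='.' (+9 fires, +7 burnt)
Step 3: cell (2,2)='.' (+5 fires, +9 burnt)
Step 4: cell (2,2)='.' (+2 fires, +5 burnt)
Step 5: cell (2,2)='.' (+2 fires, +2 burnt)
Step 6: cell (2,2)='.' (+1 fires, +2 burnt)
Step 7: cell (2,2)='.' (+0 fires, +1 burnt)
  fire out at step 7

1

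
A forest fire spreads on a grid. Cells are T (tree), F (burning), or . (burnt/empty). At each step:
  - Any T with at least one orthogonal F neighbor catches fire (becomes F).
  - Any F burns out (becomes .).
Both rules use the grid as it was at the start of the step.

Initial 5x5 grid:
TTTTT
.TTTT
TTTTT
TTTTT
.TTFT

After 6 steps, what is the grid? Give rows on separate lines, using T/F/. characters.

Step 1: 3 trees catch fire, 1 burn out
  TTTTT
  .TTTT
  TTTTT
  TTTFT
  .TF.F
Step 2: 4 trees catch fire, 3 burn out
  TTTTT
  .TTTT
  TTTFT
  TTF.F
  .F...
Step 3: 4 trees catch fire, 4 burn out
  TTTTT
  .TTFT
  TTF.F
  TF...
  .....
Step 4: 5 trees catch fire, 4 burn out
  TTTFT
  .TF.F
  TF...
  F....
  .....
Step 5: 4 trees catch fire, 5 burn out
  TTF.F
  .F...
  F....
  .....
  .....
Step 6: 1 trees catch fire, 4 burn out
  TF...
  .....
  .....
  .....
  .....

TF...
.....
.....
.....
.....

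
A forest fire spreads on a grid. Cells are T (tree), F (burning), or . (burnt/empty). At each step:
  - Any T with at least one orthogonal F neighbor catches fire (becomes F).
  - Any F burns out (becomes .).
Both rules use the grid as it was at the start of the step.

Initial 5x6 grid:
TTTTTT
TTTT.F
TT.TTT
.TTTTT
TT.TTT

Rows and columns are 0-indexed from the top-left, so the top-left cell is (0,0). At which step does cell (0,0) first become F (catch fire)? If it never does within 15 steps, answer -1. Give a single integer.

Step 1: cell (0,0)='T' (+2 fires, +1 burnt)
Step 2: cell (0,0)='T' (+3 fires, +2 burnt)
Step 3: cell (0,0)='T' (+4 fires, +3 burnt)
Step 4: cell (0,0)='T' (+4 fires, +4 burnt)
Step 5: cell (0,0)='T' (+4 fires, +4 burnt)
Step 6: cell (0,0)='F' (+3 fires, +4 burnt)
  -> target ignites at step 6
Step 7: cell (0,0)='.' (+3 fires, +3 burnt)
Step 8: cell (0,0)='.' (+2 fires, +3 burnt)
Step 9: cell (0,0)='.' (+0 fires, +2 burnt)
  fire out at step 9

6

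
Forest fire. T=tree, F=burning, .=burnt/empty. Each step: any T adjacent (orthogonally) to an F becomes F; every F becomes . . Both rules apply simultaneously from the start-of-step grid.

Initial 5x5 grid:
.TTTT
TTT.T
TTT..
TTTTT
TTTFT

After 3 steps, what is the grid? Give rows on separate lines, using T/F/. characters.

Step 1: 3 trees catch fire, 1 burn out
  .TTTT
  TTT.T
  TTT..
  TTTFT
  TTF.F
Step 2: 3 trees catch fire, 3 burn out
  .TTTT
  TTT.T
  TTT..
  TTF.F
  TF...
Step 3: 3 trees catch fire, 3 burn out
  .TTTT
  TTT.T
  TTF..
  TF...
  F....

.TTTT
TTT.T
TTF..
TF...
F....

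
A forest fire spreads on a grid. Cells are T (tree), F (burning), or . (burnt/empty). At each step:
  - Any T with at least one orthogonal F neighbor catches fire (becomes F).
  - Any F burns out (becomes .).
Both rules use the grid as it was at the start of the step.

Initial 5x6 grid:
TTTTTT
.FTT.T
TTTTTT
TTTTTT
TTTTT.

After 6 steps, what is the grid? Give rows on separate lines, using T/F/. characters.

Step 1: 3 trees catch fire, 1 burn out
  TFTTTT
  ..FT.T
  TFTTTT
  TTTTTT
  TTTTT.
Step 2: 6 trees catch fire, 3 burn out
  F.FTTT
  ...F.T
  F.FTTT
  TFTTTT
  TTTTT.
Step 3: 5 trees catch fire, 6 burn out
  ...FTT
  .....T
  ...FTT
  F.FTTT
  TFTTT.
Step 4: 5 trees catch fire, 5 burn out
  ....FT
  .....T
  ....FT
  ...FTT
  F.FTT.
Step 5: 4 trees catch fire, 5 burn out
  .....F
  .....T
  .....F
  ....FT
  ...FT.
Step 6: 3 trees catch fire, 4 burn out
  ......
  .....F
  ......
  .....F
  ....F.

......
.....F
......
.....F
....F.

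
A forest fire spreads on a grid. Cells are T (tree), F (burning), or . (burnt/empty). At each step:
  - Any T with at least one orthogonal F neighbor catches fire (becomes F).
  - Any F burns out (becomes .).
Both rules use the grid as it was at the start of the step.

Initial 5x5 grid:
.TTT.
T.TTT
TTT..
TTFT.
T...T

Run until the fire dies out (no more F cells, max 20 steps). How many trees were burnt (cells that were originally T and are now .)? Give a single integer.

Answer: 14

Derivation:
Step 1: +3 fires, +1 burnt (F count now 3)
Step 2: +3 fires, +3 burnt (F count now 3)
Step 3: +4 fires, +3 burnt (F count now 4)
Step 4: +4 fires, +4 burnt (F count now 4)
Step 5: +0 fires, +4 burnt (F count now 0)
Fire out after step 5
Initially T: 15, now '.': 24
Total burnt (originally-T cells now '.'): 14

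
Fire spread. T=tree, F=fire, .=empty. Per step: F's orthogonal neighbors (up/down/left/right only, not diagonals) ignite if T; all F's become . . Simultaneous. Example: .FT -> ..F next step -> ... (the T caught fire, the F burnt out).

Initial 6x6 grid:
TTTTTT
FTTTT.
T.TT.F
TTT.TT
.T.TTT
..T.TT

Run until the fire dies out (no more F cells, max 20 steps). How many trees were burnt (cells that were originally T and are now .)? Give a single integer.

Step 1: +4 fires, +2 burnt (F count now 4)
Step 2: +5 fires, +4 burnt (F count now 5)
Step 3: +6 fires, +5 burnt (F count now 6)
Step 4: +7 fires, +6 burnt (F count now 7)
Step 5: +1 fires, +7 burnt (F count now 1)
Step 6: +1 fires, +1 burnt (F count now 1)
Step 7: +0 fires, +1 burnt (F count now 0)
Fire out after step 7
Initially T: 25, now '.': 35
Total burnt (originally-T cells now '.'): 24

Answer: 24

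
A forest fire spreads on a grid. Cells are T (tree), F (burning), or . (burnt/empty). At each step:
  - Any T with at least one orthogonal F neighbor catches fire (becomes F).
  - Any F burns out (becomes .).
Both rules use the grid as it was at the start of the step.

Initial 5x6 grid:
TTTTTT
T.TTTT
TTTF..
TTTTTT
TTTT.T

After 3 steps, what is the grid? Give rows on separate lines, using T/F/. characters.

Step 1: 3 trees catch fire, 1 burn out
  TTTTTT
  T.TFTT
  TTF...
  TTTFTT
  TTTT.T
Step 2: 7 trees catch fire, 3 burn out
  TTTFTT
  T.F.FT
  TF....
  TTF.FT
  TTTF.T
Step 3: 7 trees catch fire, 7 burn out
  TTF.FT
  T....F
  F.....
  TF...F
  TTF..T

TTF.FT
T....F
F.....
TF...F
TTF..T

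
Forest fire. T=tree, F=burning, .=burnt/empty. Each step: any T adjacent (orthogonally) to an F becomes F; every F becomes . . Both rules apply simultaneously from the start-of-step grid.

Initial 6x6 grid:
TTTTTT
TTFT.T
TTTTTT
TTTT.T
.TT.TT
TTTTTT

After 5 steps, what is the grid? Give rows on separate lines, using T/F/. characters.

Step 1: 4 trees catch fire, 1 burn out
  TTFTTT
  TF.F.T
  TTFTTT
  TTTT.T
  .TT.TT
  TTTTTT
Step 2: 6 trees catch fire, 4 burn out
  TF.FTT
  F....T
  TF.FTT
  TTFT.T
  .TT.TT
  TTTTTT
Step 3: 7 trees catch fire, 6 burn out
  F...FT
  .....T
  F...FT
  TF.F.T
  .TF.TT
  TTTTTT
Step 4: 5 trees catch fire, 7 burn out
  .....F
  .....T
  .....F
  F....T
  .F..TT
  TTFTTT
Step 5: 4 trees catch fire, 5 burn out
  ......
  .....F
  ......
  .....F
  ....TT
  TF.FTT

......
.....F
......
.....F
....TT
TF.FTT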